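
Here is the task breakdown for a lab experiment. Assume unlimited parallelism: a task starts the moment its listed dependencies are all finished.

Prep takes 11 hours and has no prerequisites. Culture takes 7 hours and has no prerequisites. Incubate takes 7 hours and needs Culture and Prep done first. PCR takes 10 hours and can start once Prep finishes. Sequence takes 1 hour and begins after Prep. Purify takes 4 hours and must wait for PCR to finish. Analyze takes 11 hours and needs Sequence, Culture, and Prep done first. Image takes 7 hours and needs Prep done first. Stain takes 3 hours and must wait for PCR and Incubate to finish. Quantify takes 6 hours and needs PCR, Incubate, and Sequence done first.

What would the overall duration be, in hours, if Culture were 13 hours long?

Actual critical path: Prep→PCR→Quantify = 11+10+6 = 27 ⇒ 27 hours.
Culture is off the critical path — its longest chain is 20 hours, giving 7 of slack.
No other chain overtakes it, so the finish is 27 hours.

27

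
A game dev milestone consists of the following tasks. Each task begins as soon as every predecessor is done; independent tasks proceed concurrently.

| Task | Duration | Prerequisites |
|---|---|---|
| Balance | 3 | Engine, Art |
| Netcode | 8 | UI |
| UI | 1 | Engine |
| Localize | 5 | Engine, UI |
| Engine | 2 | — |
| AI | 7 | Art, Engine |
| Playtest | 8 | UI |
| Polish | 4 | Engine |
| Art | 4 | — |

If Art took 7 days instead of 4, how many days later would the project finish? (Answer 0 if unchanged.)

3

As given, the longest chain is Art→AI = 4+7 = 11, so the finish is 11 days.
Art is on the critical path; changing it to 7 makes that path 14 days.
That remains the longest chain; total 14 days.
Change in finish: 14 − 11 = +3 days.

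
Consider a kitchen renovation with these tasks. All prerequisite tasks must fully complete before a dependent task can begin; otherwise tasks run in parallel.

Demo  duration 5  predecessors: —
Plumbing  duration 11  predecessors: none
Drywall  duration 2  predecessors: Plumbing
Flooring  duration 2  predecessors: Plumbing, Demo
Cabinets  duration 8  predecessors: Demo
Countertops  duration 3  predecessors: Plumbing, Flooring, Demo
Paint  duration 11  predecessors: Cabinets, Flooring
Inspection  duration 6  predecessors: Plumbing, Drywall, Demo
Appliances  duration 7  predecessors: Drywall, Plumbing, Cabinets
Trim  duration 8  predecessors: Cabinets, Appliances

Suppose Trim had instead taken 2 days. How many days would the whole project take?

The binding path is Demo→Cabinets→Appliances→Trim = 5+8+7+8 = 28; finish at 28 days.
Since Trim is critical, the -6 change carries straight to that chain (now 22 days).
Now Demo→Cabinets→Paint = 5+8+11 = 24 is longest, so the finish becomes 24 days.

24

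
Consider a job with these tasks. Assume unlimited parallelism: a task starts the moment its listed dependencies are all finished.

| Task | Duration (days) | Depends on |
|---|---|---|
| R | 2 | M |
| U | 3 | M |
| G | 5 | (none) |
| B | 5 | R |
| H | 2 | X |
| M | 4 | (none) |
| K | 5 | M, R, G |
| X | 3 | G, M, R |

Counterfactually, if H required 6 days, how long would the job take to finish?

As given, the longest chain is M→R→X→H = 4+2+3+2 = 11, so the finish is 11 days.
Since H is critical, the +4 change carries straight to that chain (now 15 days).
No other chain overtakes it, so the finish is 15 days.

15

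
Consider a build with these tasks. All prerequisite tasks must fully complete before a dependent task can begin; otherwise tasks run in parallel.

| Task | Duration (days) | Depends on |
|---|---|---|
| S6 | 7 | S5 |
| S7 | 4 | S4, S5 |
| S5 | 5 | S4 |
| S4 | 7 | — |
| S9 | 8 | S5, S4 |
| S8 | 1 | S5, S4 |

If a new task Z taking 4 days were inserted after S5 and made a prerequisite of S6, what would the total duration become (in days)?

23

Originally the job takes 20 days.
With Z inserted, S6 now waits for max(S5, Z).
New critical path: S4→S5→Z→S6 = 7+5+4+7 = 23 ⇒ 23 days.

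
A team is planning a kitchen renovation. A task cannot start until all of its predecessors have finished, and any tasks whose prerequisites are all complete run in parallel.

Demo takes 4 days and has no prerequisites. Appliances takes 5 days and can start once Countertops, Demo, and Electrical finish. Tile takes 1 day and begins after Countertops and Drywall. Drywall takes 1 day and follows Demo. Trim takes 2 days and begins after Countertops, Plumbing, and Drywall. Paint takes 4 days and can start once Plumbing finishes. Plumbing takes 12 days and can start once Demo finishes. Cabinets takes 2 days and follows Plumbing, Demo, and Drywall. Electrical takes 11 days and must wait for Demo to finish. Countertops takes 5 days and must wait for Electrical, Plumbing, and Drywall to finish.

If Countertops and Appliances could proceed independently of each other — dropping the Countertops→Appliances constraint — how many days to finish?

23

Original critical path: Demo→Plumbing→Countertops→Appliances = 4+12+5+5 = 26 ⇒ 26 days.
Without Countertops→Appliances, Appliances's earliest start moves from 21 to 15.
After: Demo→Plumbing→Countertops→Trim = 4+12+5+2 = 23 → 23 days.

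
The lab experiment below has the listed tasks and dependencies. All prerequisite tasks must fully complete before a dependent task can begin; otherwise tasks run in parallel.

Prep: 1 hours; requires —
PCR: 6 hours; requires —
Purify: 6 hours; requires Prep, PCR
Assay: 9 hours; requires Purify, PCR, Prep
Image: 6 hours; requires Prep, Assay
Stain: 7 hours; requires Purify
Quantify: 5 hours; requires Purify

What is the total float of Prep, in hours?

5

PCR→Purify→Assay→Image = 6+6+9+6 = 27 sets the makespan at 27 hours.
Prep finishes as early as 1 and must finish by 6.
So Prep can slip 6 − 1 = 5 hours.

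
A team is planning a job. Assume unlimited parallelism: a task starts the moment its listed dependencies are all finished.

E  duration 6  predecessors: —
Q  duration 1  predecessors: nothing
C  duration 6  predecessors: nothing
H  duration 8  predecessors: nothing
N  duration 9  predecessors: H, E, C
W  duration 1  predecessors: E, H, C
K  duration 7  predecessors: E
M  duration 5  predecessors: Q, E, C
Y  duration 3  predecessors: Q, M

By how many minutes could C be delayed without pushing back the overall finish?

Critical path: H→N = 8+9 = 17, so the finish is 17 minutes.
The longest chain containing C totals 15 minutes.
Slack of C = 2 − 0 = 2 minutes.

2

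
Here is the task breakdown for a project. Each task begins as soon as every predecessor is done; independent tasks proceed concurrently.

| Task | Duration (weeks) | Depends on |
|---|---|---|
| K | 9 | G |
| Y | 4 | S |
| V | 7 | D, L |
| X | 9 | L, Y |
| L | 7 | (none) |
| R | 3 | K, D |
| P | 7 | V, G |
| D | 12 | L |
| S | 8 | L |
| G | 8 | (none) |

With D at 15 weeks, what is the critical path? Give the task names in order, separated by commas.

The binding path is L→D→V→P = 7+12+7+7 = 33; finish at 33 weeks.
D is on the critical path; changing it to 15 makes that path 36 weeks.
No other chain overtakes it, so the finish is 36 weeks.

L, D, V, P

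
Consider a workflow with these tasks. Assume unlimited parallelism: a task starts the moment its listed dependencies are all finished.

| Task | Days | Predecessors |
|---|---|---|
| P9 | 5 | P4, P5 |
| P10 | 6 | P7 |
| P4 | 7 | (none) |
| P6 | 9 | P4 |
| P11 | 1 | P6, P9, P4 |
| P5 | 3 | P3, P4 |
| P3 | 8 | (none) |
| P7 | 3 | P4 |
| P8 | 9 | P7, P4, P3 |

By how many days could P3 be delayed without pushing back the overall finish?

Critical path: P4→P7→P8 = 7+3+9 = 19, so the finish is 19 days.
The longest chain containing P3 totals 17 days.
Float = 19 − 17 = 2.

2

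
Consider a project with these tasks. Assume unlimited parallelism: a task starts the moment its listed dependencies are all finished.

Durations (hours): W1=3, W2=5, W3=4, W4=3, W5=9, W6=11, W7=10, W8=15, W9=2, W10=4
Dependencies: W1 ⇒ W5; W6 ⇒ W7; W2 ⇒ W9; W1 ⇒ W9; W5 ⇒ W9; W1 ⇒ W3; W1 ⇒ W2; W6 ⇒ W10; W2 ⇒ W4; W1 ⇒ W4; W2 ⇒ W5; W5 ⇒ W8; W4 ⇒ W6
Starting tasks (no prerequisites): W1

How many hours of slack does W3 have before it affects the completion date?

Critical path: W1→W2→W4→W6→W7 = 3+5+3+11+10 = 32, so the finish is 32 hours.
The longest chain containing W3 totals 7 hours.
Slack of W3 = 28 − 3 = 25 hours.

25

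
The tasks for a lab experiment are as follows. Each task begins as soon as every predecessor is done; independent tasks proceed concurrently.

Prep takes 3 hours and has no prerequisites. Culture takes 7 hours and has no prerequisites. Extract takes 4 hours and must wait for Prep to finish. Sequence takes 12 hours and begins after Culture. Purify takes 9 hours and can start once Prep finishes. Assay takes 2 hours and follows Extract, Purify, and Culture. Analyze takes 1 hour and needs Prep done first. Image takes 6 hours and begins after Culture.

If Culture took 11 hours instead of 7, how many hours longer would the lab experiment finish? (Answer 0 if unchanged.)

Actual critical path: Culture→Sequence = 7+12 = 19 ⇒ 19 hours.
Culture is on the critical path; changing it to 11 makes that path 23 hours.
That remains the longest chain; total 23 hours.
Change in finish: 23 − 19 = +4 hours.

4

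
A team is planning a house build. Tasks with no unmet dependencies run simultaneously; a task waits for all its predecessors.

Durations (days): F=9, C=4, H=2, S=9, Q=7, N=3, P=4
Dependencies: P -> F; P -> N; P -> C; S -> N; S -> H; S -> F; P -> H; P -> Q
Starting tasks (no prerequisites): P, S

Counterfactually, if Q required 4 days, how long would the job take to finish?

18

Critical path before the change: S→F = 9+9 = 18 giving 18 days.
Q is off the critical path — its longest chain is 11 days, giving 7 of slack.
No other chain overtakes it, so the finish is 18 days.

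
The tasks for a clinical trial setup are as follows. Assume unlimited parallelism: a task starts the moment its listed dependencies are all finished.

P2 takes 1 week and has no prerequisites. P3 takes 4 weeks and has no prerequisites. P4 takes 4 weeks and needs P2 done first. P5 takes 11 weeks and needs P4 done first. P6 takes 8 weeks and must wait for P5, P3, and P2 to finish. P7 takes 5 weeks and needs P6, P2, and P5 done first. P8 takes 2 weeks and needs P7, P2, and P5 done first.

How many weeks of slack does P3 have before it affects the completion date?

12

P2→P4→P5→P6→P7→P8 = 1+4+11+8+5+2 = 31 sets the makespan at 31 weeks.
Longest path through P3: 19 weeks (earliest finish 4, latest finish 16).
Float = 31 − 19 = 12.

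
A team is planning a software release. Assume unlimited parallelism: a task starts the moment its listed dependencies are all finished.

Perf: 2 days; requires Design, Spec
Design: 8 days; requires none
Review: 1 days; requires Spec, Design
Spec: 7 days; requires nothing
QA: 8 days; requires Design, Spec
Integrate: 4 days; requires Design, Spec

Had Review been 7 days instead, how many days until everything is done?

The binding path is Design→QA = 8+8 = 16; finish at 16 days.
The longest path through Review is only 9 days, so Review has float 7.
The critical path is still Design→QA; finish is now 16 days.

16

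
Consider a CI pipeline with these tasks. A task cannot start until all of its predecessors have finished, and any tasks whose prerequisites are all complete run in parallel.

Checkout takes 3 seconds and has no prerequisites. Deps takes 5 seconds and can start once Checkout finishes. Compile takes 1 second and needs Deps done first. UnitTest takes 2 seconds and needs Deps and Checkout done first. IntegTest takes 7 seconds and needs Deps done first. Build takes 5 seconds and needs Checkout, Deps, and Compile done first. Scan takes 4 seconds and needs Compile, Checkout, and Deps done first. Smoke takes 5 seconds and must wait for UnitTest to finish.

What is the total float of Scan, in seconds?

The longest chain is Checkout→Deps→UnitTest→Smoke = 3+5+2+5 = 15; overall finish 15 seconds.
Longest path through Scan: 13 seconds (earliest finish 13, latest finish 15).
Float = 15 − 13 = 2.

2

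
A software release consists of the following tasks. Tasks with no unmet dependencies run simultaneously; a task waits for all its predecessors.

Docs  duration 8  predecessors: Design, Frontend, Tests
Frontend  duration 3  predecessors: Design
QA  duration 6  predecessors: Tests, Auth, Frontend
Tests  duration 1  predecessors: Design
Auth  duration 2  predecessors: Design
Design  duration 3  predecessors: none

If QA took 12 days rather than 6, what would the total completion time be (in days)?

The binding path is Design→Frontend→Docs = 3+3+8 = 14; finish at 14 days.
QA is off the critical path — its longest chain is 12 days, giving 2 of slack.
New critical path: Design→Frontend→QA = 3+3+12 = 18 ⇒ 18 days.

18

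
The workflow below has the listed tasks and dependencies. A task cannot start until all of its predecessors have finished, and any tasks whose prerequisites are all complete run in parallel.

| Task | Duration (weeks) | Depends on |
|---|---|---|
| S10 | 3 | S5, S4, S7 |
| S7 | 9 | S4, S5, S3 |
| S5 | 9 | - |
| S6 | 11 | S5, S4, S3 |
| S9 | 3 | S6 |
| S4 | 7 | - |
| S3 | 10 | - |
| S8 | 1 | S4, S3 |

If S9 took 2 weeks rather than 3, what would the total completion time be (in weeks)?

Critical path before the change: S3→S6→S9 = 10+11+3 = 24 giving 24 weeks.
S9 lies on that path, so at 2 weeks the path becomes 23 weeks.
That remains the longest chain; total 23 weeks.

23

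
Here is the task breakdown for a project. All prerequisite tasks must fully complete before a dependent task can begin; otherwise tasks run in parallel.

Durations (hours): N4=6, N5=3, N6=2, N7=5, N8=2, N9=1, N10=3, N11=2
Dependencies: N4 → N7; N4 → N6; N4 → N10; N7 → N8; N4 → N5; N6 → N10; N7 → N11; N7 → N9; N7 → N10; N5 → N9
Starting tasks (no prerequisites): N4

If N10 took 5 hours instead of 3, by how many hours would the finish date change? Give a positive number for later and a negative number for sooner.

2

The binding path is N4→N7→N10 = 6+5+3 = 14; finish at 14 hours.
N10 lies on that path, so at 5 hours the path becomes 16 hours.
That remains the longest chain; total 16 hours.
Change in finish: 16 − 14 = +2 hours.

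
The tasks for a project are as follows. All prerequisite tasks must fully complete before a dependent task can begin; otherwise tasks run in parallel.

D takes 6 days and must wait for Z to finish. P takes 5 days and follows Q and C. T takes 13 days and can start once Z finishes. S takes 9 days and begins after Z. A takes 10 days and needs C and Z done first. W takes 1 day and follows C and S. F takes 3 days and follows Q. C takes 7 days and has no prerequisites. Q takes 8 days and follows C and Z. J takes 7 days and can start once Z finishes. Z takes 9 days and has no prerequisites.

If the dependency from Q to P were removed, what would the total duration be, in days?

With the dependency in place, Z→T = 9+13 = 22 sets the finish at 22 days.
Without Q→P, P's earliest start moves from 17 to 7.
The longest chain is now Z→T = 9+13 = 22, so the plan takes 22 days.

22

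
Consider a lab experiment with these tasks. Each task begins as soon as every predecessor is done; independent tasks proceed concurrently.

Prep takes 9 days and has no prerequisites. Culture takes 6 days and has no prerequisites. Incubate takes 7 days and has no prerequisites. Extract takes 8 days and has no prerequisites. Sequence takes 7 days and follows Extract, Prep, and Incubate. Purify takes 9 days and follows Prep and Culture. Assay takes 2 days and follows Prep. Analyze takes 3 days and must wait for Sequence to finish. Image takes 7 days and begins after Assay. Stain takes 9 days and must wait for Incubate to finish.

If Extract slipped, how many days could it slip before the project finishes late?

The longest chain is Prep→Sequence→Analyze = 9+7+3 = 19; overall finish 19 days.
Longest path through Extract: 18 days (earliest finish 8, latest finish 9).
Float = 19 − 18 = 1.

1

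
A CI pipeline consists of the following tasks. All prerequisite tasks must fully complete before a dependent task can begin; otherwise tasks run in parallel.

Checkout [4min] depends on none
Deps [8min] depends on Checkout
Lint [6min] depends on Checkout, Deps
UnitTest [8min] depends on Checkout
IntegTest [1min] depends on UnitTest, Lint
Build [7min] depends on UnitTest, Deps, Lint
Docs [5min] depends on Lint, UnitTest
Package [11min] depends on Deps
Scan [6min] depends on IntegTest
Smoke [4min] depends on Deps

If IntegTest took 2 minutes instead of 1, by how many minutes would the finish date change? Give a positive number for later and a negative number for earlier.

Baseline: Checkout→Deps→Lint→IntegTest→Scan = 4+8+6+1+6 = 25 → 25 minutes.
IntegTest lies on that path, so at 2 minutes the path becomes 26 minutes.
The critical path is still Checkout→Deps→Lint→IntegTest→Scan; finish is now 26 minutes.
Change in finish: 26 − 25 = +1 minutes.

1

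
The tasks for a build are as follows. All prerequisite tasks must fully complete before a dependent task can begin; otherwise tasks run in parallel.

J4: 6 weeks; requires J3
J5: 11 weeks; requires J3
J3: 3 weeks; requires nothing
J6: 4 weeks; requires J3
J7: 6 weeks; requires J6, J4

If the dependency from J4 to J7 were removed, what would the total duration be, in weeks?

With the dependency in place, J3→J4→J7 = 3+6+6 = 15 sets the finish at 15 weeks.
Without J4→J7, J7's earliest start moves from 9 to 7.
The longest chain is now J3→J5 = 3+11 = 14, so the job takes 14 weeks.

14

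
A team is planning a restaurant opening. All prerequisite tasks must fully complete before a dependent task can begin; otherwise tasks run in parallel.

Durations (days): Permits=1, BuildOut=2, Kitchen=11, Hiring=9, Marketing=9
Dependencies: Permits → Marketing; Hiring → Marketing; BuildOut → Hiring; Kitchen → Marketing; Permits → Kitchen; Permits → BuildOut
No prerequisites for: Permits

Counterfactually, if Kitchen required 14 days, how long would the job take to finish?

24

Critical path before the change: Permits→Kitchen→Marketing = 1+11+9 = 21 giving 21 days.
Since Kitchen is critical, the +3 change carries straight to that chain (now 24 days).
That remains the longest chain; total 24 days.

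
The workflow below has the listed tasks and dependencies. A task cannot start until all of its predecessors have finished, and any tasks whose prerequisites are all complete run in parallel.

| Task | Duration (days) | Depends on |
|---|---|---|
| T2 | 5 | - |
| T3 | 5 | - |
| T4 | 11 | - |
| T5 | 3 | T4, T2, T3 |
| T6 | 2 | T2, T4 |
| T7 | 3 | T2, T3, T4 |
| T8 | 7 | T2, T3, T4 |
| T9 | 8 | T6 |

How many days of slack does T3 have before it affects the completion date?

9

T4→T6→T9 = 11+2+8 = 21 sets the makespan at 21 days.
Longest path through T3: 12 days (earliest finish 5, latest finish 14).
Slack of T3 = 9 − 0 = 9 days.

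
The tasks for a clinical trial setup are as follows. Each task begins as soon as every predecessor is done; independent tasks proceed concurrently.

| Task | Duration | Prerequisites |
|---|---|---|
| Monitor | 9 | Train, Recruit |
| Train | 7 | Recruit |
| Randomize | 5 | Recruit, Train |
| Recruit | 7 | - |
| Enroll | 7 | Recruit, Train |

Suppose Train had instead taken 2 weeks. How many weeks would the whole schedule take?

18

As given, the longest chain is Recruit→Train→Monitor = 7+7+9 = 23, so the finish is 23 weeks.
Train is on the critical path; changing it to 2 makes that path 18 weeks.
That remains the longest chain; total 18 weeks.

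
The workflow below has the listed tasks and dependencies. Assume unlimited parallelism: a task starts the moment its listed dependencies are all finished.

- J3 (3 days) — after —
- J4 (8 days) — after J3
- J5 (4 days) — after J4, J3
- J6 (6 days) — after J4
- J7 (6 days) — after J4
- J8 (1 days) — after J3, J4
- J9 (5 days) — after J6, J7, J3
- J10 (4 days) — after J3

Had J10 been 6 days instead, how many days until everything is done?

22

Critical path before the change: J3→J4→J6→J9 = 3+8+6+5 = 22 giving 22 days.
The longest path through J10 is only 7 days, so J10 has float 15.
No other chain overtakes it, so the finish is 22 days.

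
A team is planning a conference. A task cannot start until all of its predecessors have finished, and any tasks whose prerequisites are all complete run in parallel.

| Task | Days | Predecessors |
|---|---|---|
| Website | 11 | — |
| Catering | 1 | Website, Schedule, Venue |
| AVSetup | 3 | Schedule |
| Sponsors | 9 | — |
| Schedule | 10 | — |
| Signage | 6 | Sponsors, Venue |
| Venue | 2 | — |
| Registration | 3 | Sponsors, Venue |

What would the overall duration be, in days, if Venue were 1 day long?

15

The binding path is Sponsors→Signage = 9+6 = 15; finish at 15 days.
The longest path through Venue is only 8 days, so Venue has float 7.
No other chain overtakes it, so the finish is 15 days.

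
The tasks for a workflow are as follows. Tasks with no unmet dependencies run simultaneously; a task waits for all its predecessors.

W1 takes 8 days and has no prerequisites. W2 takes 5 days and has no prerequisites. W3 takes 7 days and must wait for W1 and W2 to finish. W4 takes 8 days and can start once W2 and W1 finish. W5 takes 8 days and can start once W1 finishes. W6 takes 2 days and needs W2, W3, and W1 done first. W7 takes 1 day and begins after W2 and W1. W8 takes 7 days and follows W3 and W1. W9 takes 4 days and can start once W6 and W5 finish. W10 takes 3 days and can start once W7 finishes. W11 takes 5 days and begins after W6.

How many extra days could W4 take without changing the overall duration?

Critical path: W1→W3→W6→W11 = 8+7+2+5 = 22, so the finish is 22 days.
The longest chain containing W4 totals 16 days.
So W4 can slip 22 − 16 = 6 days.

6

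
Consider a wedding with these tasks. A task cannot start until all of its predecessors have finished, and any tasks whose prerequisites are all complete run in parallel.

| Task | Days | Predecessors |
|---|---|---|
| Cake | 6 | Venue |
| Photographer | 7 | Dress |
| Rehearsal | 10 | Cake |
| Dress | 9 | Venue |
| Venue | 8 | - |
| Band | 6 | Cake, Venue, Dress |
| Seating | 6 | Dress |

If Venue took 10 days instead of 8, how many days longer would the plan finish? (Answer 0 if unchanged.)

2

The binding path is Venue→Dress→Photographer = 8+9+7 = 24; finish at 24 days.
Venue lies on that path, so at 10 days the path becomes 26 days.
That remains the longest chain; total 26 days.
Change in finish: 26 − 24 = +2 days.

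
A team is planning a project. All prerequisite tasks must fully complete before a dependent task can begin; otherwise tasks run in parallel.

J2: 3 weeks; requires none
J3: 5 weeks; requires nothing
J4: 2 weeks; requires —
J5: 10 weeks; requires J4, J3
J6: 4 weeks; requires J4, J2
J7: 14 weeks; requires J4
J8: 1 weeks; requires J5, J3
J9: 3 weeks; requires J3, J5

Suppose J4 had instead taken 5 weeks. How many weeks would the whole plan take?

19

Critical path before the change: J3→J5→J9 = 5+10+3 = 18 giving 18 weeks.
The longest path through J4 is only 16 weeks, so J4 has float 2.
The binding chain switches to J4→J7 = 5+14 = 19; finish 19 weeks.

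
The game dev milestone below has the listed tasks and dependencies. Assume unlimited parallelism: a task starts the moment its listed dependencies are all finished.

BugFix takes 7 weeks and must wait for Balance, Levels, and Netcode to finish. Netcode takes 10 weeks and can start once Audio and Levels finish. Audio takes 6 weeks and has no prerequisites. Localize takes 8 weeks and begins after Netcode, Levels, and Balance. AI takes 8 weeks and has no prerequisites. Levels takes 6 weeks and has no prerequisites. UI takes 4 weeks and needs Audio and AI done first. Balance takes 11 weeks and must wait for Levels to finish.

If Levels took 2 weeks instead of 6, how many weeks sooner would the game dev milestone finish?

The binding path is Levels→Balance→Localize = 6+11+8 = 25; finish at 25 weeks.
Levels is on the critical path; changing it to 2 makes that path 21 weeks.
New critical path: Audio→Netcode→Localize = 6+10+8 = 24 ⇒ 24 weeks.
Change in finish: 24 − 25 = -1 weeks.

1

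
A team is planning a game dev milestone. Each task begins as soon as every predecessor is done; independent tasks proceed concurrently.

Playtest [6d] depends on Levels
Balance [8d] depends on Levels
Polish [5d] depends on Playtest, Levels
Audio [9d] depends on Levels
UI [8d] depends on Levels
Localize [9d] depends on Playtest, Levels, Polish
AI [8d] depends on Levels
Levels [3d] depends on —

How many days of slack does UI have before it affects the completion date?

12

The longest chain is Levels→Playtest→Polish→Localize = 3+6+5+9 = 23; overall finish 23 days.
The longest chain containing UI totals 11 days.
Float = 23 − 11 = 12.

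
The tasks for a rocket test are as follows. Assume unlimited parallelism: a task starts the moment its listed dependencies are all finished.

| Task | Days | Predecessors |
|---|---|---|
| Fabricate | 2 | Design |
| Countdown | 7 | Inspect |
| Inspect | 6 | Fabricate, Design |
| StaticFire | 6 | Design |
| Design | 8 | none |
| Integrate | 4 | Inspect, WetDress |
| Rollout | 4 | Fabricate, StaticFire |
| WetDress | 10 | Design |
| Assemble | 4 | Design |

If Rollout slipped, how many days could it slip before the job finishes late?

Critical path: Design→Fabricate→Inspect→Countdown = 8+2+6+7 = 23, so the finish is 23 days.
Longest path through Rollout: 18 days (earliest finish 18, latest finish 23).
Float = 23 − 18 = 5.

5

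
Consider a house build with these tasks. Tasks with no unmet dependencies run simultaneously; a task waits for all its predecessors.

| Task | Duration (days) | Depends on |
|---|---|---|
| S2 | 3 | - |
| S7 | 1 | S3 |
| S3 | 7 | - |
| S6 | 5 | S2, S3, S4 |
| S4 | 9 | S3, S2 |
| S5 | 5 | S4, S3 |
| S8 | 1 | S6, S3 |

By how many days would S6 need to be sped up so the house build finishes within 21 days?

Current finish: 22 days; target: 21.
S6 is on every critical path, so each day cut from S6 cuts the finish by one (this holds down to a finish of 21).
Need 22 − 21 = 1 day off S6 → S6 becomes 4 days, finish becomes 21.

1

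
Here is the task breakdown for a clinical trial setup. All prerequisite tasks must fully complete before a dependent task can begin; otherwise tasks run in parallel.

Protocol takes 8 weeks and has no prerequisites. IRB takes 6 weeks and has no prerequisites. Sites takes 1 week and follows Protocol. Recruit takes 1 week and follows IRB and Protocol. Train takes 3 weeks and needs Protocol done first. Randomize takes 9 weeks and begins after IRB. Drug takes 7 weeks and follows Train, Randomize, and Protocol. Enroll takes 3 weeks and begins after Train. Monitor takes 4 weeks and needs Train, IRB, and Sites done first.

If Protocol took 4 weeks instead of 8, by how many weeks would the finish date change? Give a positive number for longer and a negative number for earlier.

0

Baseline: IRB→Randomize→Drug = 6+9+7 = 22 → 22 weeks.
The longest path through Protocol is only 18 weeks, so Protocol has float 4.
No other chain overtakes it, so the finish is 22 weeks.
Change in finish: 22 − 22 = +0 weeks.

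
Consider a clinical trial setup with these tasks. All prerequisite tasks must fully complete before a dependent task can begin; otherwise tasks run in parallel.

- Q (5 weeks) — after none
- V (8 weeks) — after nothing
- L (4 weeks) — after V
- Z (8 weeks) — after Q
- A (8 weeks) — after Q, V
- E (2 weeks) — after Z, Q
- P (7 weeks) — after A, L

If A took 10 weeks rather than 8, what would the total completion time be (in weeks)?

As given, the longest chain is V→A→P = 8+8+7 = 23, so the finish is 23 weeks.
A is on the critical path; changing it to 10 makes that path 25 weeks.
The critical path is still V→A→P; finish is now 25 weeks.

25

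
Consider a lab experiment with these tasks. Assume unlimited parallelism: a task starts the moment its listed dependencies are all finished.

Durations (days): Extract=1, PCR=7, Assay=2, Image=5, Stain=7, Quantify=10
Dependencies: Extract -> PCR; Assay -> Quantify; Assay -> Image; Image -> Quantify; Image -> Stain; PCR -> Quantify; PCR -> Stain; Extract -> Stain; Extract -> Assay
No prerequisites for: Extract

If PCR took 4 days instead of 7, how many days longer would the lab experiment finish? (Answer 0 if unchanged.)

Baseline: Extract→PCR→Quantify = 1+7+10 = 18 → 18 days.
PCR is on the critical path; changing it to 4 makes that path 15 days.
The binding chain switches to Extract→Assay→Image→Quantify = 1+2+5+10 = 18; finish 18 days.
Change in finish: 18 − 18 = +0 days.

0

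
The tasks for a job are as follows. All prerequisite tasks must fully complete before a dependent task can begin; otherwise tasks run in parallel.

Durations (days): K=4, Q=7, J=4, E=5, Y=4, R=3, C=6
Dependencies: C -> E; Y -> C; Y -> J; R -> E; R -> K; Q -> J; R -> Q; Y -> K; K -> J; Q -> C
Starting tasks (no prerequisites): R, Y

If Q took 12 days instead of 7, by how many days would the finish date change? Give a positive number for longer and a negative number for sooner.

The binding path is R→Q→C→E = 3+7+6+5 = 21; finish at 21 days.
Since Q is critical, the +5 change carries straight to that chain (now 26 days).
No other chain overtakes it, so the finish is 26 days.
Change in finish: 26 − 21 = +5 days.

5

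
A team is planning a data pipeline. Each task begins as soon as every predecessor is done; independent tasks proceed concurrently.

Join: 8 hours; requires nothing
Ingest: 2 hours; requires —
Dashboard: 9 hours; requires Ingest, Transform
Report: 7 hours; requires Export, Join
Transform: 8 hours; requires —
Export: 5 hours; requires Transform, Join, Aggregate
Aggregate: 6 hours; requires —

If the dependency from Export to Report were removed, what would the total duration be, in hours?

17

Original critical path: Join→Export→Report = 8+5+7 = 20 ⇒ 20 hours.
Without Export→Report, Report's earliest start moves from 13 to 8.
After: Transform→Dashboard = 8+9 = 17 → 17 hours.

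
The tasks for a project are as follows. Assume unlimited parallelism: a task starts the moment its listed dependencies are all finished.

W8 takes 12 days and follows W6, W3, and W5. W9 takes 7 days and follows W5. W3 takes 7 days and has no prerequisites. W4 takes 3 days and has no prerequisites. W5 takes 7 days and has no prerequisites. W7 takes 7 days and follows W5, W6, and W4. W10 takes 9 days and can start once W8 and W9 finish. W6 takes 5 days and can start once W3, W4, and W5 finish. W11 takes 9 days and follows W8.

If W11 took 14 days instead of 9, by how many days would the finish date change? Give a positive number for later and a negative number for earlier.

Critical path before the change: W3→W6→W8→W11 = 7+5+12+9 = 33 giving 33 days.
Since W11 is critical, the +5 change carries straight to that chain (now 38 days).
The critical path is still W3→W6→W8→W11; finish is now 38 days.
Change in finish: 38 − 33 = +5 days.

5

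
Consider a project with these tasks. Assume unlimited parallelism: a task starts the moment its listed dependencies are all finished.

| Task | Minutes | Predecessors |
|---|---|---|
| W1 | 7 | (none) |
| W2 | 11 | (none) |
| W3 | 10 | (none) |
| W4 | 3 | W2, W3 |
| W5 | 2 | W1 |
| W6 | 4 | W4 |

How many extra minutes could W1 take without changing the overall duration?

9

W2→W4→W6 = 11+3+4 = 18 sets the makespan at 18 minutes.
Longest path through W1: 9 minutes (earliest finish 7, latest finish 16).
Slack of W1 = 9 − 0 = 9 minutes.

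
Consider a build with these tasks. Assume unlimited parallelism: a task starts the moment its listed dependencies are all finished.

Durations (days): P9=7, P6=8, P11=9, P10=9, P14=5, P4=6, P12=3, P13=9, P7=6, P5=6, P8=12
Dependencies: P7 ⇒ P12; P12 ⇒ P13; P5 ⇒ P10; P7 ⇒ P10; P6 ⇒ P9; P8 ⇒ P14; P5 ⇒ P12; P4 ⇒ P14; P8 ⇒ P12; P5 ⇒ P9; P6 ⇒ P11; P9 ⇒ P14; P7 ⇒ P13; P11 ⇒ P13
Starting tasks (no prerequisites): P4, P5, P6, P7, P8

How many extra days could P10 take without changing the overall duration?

11

Critical path: P6→P11→P13 = 8+9+9 = 26, so the finish is 26 days.
The longest chain containing P10 totals 15 days.
Slack of P10 = 17 − 6 = 11 days.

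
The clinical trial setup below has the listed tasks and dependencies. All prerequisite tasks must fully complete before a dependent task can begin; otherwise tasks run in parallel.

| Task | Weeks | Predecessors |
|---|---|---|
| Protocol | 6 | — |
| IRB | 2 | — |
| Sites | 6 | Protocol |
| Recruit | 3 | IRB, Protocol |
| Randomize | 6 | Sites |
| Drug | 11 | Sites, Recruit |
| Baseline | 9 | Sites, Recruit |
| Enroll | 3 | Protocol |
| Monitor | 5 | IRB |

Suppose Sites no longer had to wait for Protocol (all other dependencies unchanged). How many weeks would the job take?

Original critical path: Protocol→Sites→Drug = 6+6+11 = 23 ⇒ 23 weeks.
Without Protocol→Sites, Sites's earliest start moves from 6 to 0.
After: Protocol→Recruit→Drug = 6+3+11 = 20 → 20 weeks.

20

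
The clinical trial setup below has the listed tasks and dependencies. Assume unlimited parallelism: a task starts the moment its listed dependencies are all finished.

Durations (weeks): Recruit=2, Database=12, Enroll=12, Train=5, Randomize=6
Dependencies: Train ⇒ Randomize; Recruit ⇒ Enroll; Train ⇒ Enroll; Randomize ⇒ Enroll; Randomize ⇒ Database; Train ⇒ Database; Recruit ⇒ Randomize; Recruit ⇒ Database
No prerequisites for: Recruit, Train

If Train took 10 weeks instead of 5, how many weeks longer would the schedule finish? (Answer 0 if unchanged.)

As given, the longest chain is Train→Randomize→Enroll = 5+6+12 = 23, so the finish is 23 weeks.
Train is on the critical path; changing it to 10 makes that path 28 weeks.
That remains the longest chain; total 28 weeks.
Change in finish: 28 − 23 = +5 weeks.

5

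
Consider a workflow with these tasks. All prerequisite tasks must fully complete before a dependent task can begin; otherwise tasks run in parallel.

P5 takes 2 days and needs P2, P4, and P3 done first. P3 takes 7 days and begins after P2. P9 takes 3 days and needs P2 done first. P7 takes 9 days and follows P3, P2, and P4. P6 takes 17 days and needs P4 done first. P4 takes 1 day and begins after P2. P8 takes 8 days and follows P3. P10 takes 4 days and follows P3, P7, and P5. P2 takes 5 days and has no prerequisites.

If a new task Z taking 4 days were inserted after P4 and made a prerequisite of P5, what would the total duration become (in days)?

25

Originally the project takes 25 days.
With Z inserted, P5 now waits for max(P2, P4, P3, Z).
New critical path: P2→P3→P7→P10 = 5+7+9+4 = 25 ⇒ 25 days.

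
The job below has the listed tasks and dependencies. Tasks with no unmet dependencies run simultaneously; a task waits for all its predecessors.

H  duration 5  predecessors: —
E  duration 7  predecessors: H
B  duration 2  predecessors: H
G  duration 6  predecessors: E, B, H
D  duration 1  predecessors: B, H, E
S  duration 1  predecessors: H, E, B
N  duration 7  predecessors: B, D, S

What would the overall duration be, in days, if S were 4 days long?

23

Baseline: H→E→S→N = 5+7+1+7 = 20 → 20 days.
S lies on that path, so at 4 days the path becomes 23 days.
The critical path is still H→E→S→N; finish is now 23 days.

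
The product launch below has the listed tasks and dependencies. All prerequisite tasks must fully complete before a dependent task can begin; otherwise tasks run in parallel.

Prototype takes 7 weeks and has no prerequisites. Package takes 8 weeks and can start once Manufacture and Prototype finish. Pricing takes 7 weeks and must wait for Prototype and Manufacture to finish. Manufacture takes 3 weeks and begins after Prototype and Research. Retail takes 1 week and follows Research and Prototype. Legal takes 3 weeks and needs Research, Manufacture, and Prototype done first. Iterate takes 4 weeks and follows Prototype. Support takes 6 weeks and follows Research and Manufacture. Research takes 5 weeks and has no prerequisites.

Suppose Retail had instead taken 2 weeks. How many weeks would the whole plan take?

18

As given, the longest chain is Prototype→Manufacture→Package = 7+3+8 = 18, so the finish is 18 weeks.
Retail is off the critical path — its longest chain is 8 weeks, giving 10 of slack.
That remains the longest chain; total 18 weeks.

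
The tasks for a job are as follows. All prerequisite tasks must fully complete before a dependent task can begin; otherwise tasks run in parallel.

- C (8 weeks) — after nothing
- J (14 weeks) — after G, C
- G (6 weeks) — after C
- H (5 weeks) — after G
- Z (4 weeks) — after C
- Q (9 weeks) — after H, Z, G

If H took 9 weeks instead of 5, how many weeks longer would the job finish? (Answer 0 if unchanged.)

4

Actual critical path: C→G→H→Q = 8+6+5+9 = 28 ⇒ 28 weeks.
H is on the critical path; changing it to 9 makes that path 32 weeks.
No other chain overtakes it, so the finish is 32 weeks.
Change in finish: 32 − 28 = +4 weeks.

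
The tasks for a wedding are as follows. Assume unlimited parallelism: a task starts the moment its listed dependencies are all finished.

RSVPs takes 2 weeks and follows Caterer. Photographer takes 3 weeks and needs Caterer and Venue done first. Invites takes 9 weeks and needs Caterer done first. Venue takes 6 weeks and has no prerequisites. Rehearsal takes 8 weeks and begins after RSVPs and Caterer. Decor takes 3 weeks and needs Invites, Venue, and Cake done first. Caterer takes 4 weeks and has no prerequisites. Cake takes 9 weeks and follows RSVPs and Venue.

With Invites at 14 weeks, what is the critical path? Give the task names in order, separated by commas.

As given, the longest chain is Venue→Cake→Decor = 6+9+3 = 18, so the finish is 18 weeks.
The longest path through Invites is only 16 weeks, so Invites has float 2.
The binding chain switches to Caterer→Invites→Decor = 4+14+3 = 21; finish 21 weeks.

Caterer, Invites, Decor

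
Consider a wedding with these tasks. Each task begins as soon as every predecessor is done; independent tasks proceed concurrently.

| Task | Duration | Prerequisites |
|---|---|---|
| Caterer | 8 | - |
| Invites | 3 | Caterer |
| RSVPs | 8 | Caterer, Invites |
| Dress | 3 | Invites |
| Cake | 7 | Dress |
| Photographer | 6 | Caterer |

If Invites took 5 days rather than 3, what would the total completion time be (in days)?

As given, the longest chain is Caterer→Invites→Dress→Cake = 8+3+3+7 = 21, so the finish is 21 days.
Since Invites is critical, the +2 change carries straight to that chain (now 23 days).
No other chain overtakes it, so the finish is 23 days.

23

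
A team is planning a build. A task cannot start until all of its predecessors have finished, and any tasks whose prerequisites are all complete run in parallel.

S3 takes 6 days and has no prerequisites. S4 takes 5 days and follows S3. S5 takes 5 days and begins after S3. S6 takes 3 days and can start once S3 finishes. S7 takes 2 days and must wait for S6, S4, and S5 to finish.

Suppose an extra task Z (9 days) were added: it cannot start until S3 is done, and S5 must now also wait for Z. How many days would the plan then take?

22

Originally the plan takes 13 days.
With Z inserted, S5 now waits for max(S3, Z).
New critical path: S3→Z→S5→S7 = 6+9+5+2 = 22 ⇒ 22 days.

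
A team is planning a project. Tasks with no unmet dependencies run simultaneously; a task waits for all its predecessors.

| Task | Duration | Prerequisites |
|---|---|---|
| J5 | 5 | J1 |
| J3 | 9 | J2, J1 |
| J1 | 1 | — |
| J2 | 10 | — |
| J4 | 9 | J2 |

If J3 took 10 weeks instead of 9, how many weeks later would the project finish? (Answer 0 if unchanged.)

1

As given, the longest chain is J2→J3 = 10+9 = 19, so the finish is 19 weeks.
J3 is on the critical path; changing it to 10 makes that path 20 weeks.
The critical path is still J2→J3; finish is now 20 weeks.
Change in finish: 20 − 19 = +1 weeks.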